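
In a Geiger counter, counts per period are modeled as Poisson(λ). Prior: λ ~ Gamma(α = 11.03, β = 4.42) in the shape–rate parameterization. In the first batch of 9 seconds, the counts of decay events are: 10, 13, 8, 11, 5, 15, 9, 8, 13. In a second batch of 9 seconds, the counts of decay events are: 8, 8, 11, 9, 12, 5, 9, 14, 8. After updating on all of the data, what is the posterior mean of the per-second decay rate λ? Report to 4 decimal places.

With a Gamma(shape α, rate β) prior, the Poisson likelihood is conjugate: the posterior is Gamma(α + ΣXᵢ, β + n).
Batch 1: sum of counts S = 92 over n = 9 seconds.
After batch 1: Gamma(α+S, β+n) = Gamma(11.03+92, 4.42+9) = Gamma(103.03, 13.42).
Batch 2: sum of counts S = 84 over n = 9 seconds.
After batch 2: Gamma(α+S, β+n) = Gamma(103.03+84, 13.42+9) = Gamma(187.03, 22.42).
Posterior mean = α/β = 187.03/22.42 = 8.3421.

8.3421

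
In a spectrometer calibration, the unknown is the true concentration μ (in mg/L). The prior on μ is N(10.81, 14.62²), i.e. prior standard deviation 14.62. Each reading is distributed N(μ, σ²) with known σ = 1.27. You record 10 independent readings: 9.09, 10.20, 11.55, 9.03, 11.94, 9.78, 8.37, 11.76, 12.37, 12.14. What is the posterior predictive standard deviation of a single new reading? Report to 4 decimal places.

For Normal data with known variance σ², a Normal(μ₀, σ₀²) prior on μ is conjugate. Posterior precision = 1/σ₀² + n/σ²; posterior mean is the precision-weighted average of μ₀ and x̄.
σ₀² = 14.62² = 213.7444, σ² = 1.27² = 1.6129; σ² + n·σ₀² = 1.6129 + 10·213.7444 = 2139.0569.
Posterior precision = 1/σ₀² + n/σ² = 1/213.7444 + 10/1.6129 = (σ² + n·σ₀²)/(σ₀²σ²) = 2139.0569/(213.7444·1.6129); posterior variance σₙ² = σ₀²σ²/(σ² + n·σ₀²) = 213.7444·1.6129/2139.0569 = 0.161168.
Predictive variance for one new observation = σₙ² + σ² = 213.7444·1.6129/2139.0569 + 1.6129 = σ²·(σ₀² + 2139.0569)/2139.0569 = 1.6129·2352.8013/2139.0569 = 1.774068; SD = √(1.6129·2352.8013/2139.0569) = 1.3319.

1.3319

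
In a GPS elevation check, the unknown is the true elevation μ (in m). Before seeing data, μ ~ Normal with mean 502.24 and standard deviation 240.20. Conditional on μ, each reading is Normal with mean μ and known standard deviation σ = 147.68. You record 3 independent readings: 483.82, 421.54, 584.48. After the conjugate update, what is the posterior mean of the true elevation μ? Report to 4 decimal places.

497.2430

For Normal data with known variance σ², a Normal(μ₀, σ₀²) prior on μ is conjugate. Posterior precision = 1/σ₀² + n/σ²; posterior mean is the precision-weighted average of μ₀ and x̄.
Σxᵢ = 483.82 + 421.54 + 584.48 = 1489.84, so n·x̄ = 1489.84.
σ₀² = 240.20² = 57696.04, σ² = 147.68² = 21809.3824; σ² + n·σ₀² = 21809.3824 + 3·57696.04 = 194897.5024.
Posterior mean = (μ₀/σ₀² + n·x̄/σ²)/(1/σ₀² + n/σ²) = (σ²·μ₀ + σ₀²·n·x̄)/(σ² + n·σ₀²) = (21809.3824·502.24 + 57696.04·1489.84)/194897.5024 = 96911412.450176/194897.5024 = 497.2430.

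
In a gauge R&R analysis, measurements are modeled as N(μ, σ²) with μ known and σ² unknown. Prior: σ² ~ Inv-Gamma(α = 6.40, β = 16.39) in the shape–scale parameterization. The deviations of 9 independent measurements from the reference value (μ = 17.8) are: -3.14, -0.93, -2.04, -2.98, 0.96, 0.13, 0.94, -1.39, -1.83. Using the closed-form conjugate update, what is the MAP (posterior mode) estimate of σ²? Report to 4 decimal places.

2.6744

With known mean μ and an Inverse-Gamma(α, β) prior on σ², the Normal likelihood is conjugate: posterior is Inv-Gamma(α + n/2, β + Σ(xᵢ−μ)²/2).
Σ(xᵢ−μ)² = (-3.14)² + (-0.93)² + (-2.04)² + (-2.98)² + (0.96)² + (0.13)² + (0.94)² + (-1.39)² + (-1.83)² = 30.8696.
Posterior: Inv-Gamma(6.40 + 9/2, 16.39 + 30.8696/2) = Inv-Gamma(10.90, 31.82480).
Mode = β/(α+1) = 31.82480/11.90 = 2.6744.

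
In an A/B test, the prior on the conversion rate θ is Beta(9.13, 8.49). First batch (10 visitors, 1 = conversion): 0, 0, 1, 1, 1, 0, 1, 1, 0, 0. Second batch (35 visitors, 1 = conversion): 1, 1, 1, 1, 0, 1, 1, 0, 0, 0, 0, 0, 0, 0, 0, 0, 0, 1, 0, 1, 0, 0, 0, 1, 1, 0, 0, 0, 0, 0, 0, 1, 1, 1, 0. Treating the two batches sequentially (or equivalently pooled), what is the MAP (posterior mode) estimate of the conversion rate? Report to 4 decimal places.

The Beta prior is conjugate to a Binomial/Bernoulli likelihood; the update adds successes to α and failures to β.
After batch 1: Beta(9.13+5, 8.49+5) = Beta(14.13, 13.49).
After batch 2: Beta(14.13+13, 13.49+22) = Beta(27.13, 35.49).
Mode of Beta(a,b) for a,b>1 is (a−1)/(a+b−2) = 26.13/60.62 = 0.4310.

0.4310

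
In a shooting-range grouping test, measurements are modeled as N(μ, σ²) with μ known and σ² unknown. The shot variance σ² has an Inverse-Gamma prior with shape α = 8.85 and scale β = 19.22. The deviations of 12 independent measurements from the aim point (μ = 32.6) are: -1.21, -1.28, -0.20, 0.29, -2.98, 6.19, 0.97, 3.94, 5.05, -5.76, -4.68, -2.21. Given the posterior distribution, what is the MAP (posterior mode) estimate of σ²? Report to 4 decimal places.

6.0187

With known mean μ and an Inverse-Gamma(α, β) prior on σ², the Normal likelihood is conjugate: posterior is Inv-Gamma(α + n/2, β + Σ(xᵢ−μ)²/2).
Σ(xᵢ−μ)² = (-1.21)² + (-1.28)² + (-0.20)² + (0.29)² + (-2.98)² + (6.19)² + (0.97)² + (3.94)² + (5.05)² + (-5.76)² + (-4.68)² + (-2.21)² = 152.3542.
Posterior: Inv-Gamma(8.85 + 12/2, 19.22 + 152.3542/2) = Inv-Gamma(14.85, 95.39710).
Mode = β/(α+1) = 95.39710/15.85 = 6.0187.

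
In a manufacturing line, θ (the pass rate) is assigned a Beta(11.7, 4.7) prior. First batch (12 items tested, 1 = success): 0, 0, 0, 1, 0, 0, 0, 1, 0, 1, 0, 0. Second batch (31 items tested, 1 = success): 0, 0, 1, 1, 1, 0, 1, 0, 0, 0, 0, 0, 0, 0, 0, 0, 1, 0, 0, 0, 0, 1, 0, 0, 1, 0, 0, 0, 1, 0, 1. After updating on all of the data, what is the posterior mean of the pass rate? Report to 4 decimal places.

0.3990

The Beta prior is conjugate to a Binomial/Bernoulli likelihood; the update adds successes to α and failures to β.
After batch 1: Beta(11.7+3, 4.7+9) = Beta(14.7, 13.7).
After batch 2: Beta(14.7+9, 13.7+22) = Beta(23.7, 35.7).
Posterior mean = α/(α+β) = 23.7/59.4 = 0.3990.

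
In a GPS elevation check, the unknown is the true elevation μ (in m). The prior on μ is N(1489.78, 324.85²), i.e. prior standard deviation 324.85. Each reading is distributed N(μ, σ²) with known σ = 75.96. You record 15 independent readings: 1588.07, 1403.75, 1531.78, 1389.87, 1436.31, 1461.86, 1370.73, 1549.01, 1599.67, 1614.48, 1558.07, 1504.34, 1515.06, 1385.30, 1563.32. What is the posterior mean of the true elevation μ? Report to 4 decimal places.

1498.0778

For Normal data with known variance σ², a Normal(μ₀, σ₀²) prior on μ is conjugate. Posterior precision = 1/σ₀² + n/σ²; posterior mean is the precision-weighted average of μ₀ and x̄.
Σxᵢ = 1588.07 + 1403.75 + 1531.78 + 1389.87 + 1436.31 + 1461.86 + 1370.73 + 1549.01 + 1599.67 + 1614.48 + 1558.07 + 1504.34 + 1515.06 + 1385.30 + 1563.32 = 22471.62, so n·x̄ = 22471.62.
σ₀² = 324.85² = 105527.5225, σ² = 75.96² = 5769.9216; σ² + n·σ₀² = 5769.9216 + 15·105527.5225 = 1588682.7591.
Posterior mean = (μ₀/σ₀² + n·x̄/σ²)/(1/σ₀² + n/σ²) = (σ²·μ₀ + σ₀²·n·x̄)/(σ² + n·σ₀²) = (5769.9216·1489.78 + 105527.5225·22471.62)/1588682.7591 = 2379970298.962698/1588682.7591 = 1498.0778.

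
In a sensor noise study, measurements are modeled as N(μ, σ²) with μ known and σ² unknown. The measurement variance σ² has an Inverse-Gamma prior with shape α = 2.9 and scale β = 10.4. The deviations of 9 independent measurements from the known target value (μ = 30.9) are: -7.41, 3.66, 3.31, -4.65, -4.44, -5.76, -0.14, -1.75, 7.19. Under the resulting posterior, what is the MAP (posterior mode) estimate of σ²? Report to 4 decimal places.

With known mean μ and an Inverse-Gamma(α, β) prior on σ², the Normal likelihood is conjugate: posterior is Inv-Gamma(α + n/2, β + Σ(xᵢ−μ)²/2).
Σ(xᵢ−μ)² = (-7.41)² + (3.66)² + (3.31)² + (-4.65)² + (-4.44)² + (-5.76)² + (-0.14)² + (-1.75)² + (7.19)² = 208.5517.
Posterior: Inv-Gamma(2.9 + 9/2, 10.4 + 208.5517/2) = Inv-Gamma(7.40, 114.67585).
Mode = β/(α+1) = 114.67585/8.40 = 13.6519.

13.6519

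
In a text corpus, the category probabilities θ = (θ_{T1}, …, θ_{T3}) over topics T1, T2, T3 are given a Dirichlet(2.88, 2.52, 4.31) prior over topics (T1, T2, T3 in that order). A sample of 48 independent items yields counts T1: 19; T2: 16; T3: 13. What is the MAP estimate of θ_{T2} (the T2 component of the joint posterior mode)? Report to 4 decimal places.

The Dirichlet prior is conjugate to the Multinomial likelihood: each posterior αⱼ = prior αⱼ + observed count nⱼ.
Posterior concentration: (21.88, 18.52, 17.31), total = 57.71.
Joint mode component: (α_{T2}−1)/(Σα−K) = 17.52/54.71 = 0.3202.

0.3202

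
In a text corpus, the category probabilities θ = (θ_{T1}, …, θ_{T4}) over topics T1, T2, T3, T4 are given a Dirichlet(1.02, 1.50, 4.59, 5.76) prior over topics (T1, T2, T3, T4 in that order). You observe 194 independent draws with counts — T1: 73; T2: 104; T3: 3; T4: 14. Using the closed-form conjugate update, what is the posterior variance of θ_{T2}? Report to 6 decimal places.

0.001202

The Dirichlet prior is conjugate to the Multinomial likelihood: each posterior αⱼ = prior αⱼ + observed count nⱼ.
Posterior concentration: (74.02, 105.50, 7.59, 19.76), total = 206.87.
Var[θ_j] = α_j(Σα−α_j)/((Σα)²(Σα+1)) = 105.50·101.37/(206.87²·207.87) = 0.001202.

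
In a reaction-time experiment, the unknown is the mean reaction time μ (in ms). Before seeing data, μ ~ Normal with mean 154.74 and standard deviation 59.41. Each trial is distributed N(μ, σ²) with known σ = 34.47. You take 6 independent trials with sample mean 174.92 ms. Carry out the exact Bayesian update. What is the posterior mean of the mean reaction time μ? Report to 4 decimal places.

For Normal data with known variance σ², a Normal(μ₀, σ₀²) prior on μ is conjugate. Posterior precision = 1/σ₀² + n/σ²; posterior mean is the precision-weighted average of μ₀ and x̄.
n·x̄ = 6·174.92 = 1049.52.
σ₀² = 59.41² = 3529.5481, σ² = 34.47² = 1188.1809; σ² + n·σ₀² = 1188.1809 + 6·3529.5481 = 22365.4695.
Posterior mean = (μ₀/σ₀² + n·x̄/σ²)/(1/σ₀² + n/σ²) = (σ²·μ₀ + σ₀²·n·x̄)/(σ² + n·σ₀²) = (1188.1809·154.74 + 3529.5481·1049.52)/22365.4695 = 3888190.434378/22365.4695 = 173.8479.

173.8479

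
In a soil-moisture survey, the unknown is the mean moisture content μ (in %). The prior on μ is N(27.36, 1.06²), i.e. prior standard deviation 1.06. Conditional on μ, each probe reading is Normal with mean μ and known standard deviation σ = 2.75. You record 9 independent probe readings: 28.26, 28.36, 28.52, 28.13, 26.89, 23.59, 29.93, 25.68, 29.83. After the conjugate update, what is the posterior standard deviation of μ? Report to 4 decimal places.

For Normal data with known variance σ², a Normal(μ₀, σ₀²) prior on μ is conjugate. Posterior precision = 1/σ₀² + n/σ²; posterior mean is the precision-weighted average of μ₀ and x̄.
σ₀² = 1.06² = 1.1236, σ² = 2.75² = 7.5625; σ² + n·σ₀² = 7.5625 + 9·1.1236 = 17.6749.
Posterior precision = 1/σ₀² + n/σ² = 1/1.1236 + 9/7.5625 = (σ² + n·σ₀²)/(σ₀²σ²) = 17.6749/(1.1236·7.5625); posterior variance σₙ² = σ₀²σ²/(σ² + n·σ₀²) = 1.1236·7.5625/17.6749 = 0.480751.
Posterior SD = √σₙ² = √(1.1236·7.5625/17.6749) = 0.6934.

0.6934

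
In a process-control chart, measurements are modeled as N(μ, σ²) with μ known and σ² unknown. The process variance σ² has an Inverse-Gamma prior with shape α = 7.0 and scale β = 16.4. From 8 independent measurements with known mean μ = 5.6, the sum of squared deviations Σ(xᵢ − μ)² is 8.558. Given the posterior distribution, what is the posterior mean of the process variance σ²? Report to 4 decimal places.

With known mean μ and an Inverse-Gamma(α, β) prior on σ², the Normal likelihood is conjugate: posterior is Inv-Gamma(α + n/2, β + Σ(xᵢ−μ)²/2).
Posterior: Inv-Gamma(7.0 + 8/2, 16.4 + 8.558/2) = Inv-Gamma(11.00, 20.6790).
E[σ²|data] = β/(α−1) = 20.6790/10.00 = 2.0679.

2.0679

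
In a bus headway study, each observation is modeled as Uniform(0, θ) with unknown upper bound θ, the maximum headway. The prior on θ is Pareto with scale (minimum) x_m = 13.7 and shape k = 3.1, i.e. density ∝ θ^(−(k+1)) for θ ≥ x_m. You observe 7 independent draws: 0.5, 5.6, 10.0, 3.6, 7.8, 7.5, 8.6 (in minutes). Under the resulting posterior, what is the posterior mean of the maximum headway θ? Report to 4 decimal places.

A Pareto(scale x_m, shape k) prior on the upper bound θ of Uniform(0, θ) is conjugate: posterior is Pareto(max(x_m, max xᵢ), k + n).
Sample maximum = 10.0; prior scale x_m = 13.7 → posterior scale = max = 13.7.
Posterior shape = 3.1 + 7 = 10.1.
E[θ|data] = k·x_m/(k−1) = 10.1·13.7/9.1 = 15.2055.

15.2055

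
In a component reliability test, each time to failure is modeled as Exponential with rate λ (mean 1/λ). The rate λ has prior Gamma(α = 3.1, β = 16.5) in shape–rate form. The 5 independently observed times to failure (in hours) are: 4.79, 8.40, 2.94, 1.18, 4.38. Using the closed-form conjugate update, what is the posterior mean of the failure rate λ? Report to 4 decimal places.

With a Gamma(shape α, rate β) prior on the exponential rate λ, the posterior after n observations with total T = Σxᵢ is Gamma(α+n, β+T).
Sum of observations T = 21.69 hours; n = 5.
Posterior: Gamma(3.1+5, 16.5+21.69) = Gamma(8.1, 38.19).
Posterior mean of λ = α/β = 8.1/38.19 = 0.2121.

0.2121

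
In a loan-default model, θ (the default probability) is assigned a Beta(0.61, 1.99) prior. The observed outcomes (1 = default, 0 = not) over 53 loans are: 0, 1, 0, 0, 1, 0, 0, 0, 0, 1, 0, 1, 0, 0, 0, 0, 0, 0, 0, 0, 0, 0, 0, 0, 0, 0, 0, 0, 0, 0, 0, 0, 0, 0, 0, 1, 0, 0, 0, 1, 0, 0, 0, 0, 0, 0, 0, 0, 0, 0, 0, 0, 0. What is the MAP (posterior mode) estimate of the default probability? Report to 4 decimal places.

0.1047

The Beta prior is conjugate to a Binomial/Bernoulli likelihood; the update adds successes to α and failures to β.
Posterior: Beta(α+k, β+n−k) = Beta(0.61+6, 1.99+47) = Beta(6.61, 48.99).
Mode of Beta(a,b) for a,b>1 is (a−1)/(a+b−2) = 5.61/53.60 = 0.1047.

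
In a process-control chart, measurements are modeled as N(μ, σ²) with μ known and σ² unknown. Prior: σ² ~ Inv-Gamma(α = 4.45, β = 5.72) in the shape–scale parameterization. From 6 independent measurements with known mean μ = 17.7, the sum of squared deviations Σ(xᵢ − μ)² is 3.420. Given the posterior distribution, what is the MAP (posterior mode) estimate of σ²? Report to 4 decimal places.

With known mean μ and an Inverse-Gamma(α, β) prior on σ², the Normal likelihood is conjugate: posterior is Inv-Gamma(α + n/2, β + Σ(xᵢ−μ)²/2).
Posterior: Inv-Gamma(4.45 + 6/2, 5.72 + 3.420/2) = Inv-Gamma(7.45, 7.4300).
Mode = β/(α+1) = 7.4300/8.45 = 0.8793.

0.8793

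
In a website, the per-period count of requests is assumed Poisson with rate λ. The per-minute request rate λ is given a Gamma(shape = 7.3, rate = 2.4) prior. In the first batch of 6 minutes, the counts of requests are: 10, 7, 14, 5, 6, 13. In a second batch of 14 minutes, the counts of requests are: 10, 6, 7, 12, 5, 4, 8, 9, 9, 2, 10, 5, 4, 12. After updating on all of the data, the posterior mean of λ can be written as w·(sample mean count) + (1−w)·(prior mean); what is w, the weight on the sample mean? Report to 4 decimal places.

With a Gamma(shape α, rate β) prior, the Poisson likelihood is conjugate: the posterior is Gamma(α + ΣXᵢ, β + n).
Total number of minutes: n = 6 + 14 = 20.
Posterior mean = (α₀+S)/(β₀+n) = [n/(β₀+n)]·(S/n) + [β₀/(β₀+n)]·(α₀/β₀), so only n and β₀ enter the weight.
Weight on data w = n/(β₀+n) = 20/(2.4+20) = 20/22.4 = 0.8929.

0.8929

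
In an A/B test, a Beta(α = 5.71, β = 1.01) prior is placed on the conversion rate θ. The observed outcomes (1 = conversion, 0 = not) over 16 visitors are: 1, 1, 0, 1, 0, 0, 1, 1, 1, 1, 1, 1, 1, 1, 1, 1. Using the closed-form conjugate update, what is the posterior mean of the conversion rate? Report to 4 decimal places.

0.8235

The Beta prior is conjugate to a Binomial/Bernoulli likelihood; the update adds successes to α and failures to β.
Posterior: Beta(α+k, β+n−k) = Beta(5.71+13, 1.01+3) = Beta(18.71, 4.01).
Posterior mean = α/(α+β) = 18.71/22.72 = 0.8235.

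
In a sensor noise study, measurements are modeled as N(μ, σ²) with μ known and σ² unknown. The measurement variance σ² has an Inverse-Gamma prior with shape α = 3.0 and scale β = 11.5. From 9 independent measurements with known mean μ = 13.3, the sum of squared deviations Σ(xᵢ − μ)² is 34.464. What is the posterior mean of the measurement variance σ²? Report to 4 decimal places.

With known mean μ and an Inverse-Gamma(α, β) prior on σ², the Normal likelihood is conjugate: posterior is Inv-Gamma(α + n/2, β + Σ(xᵢ−μ)²/2).
Posterior: Inv-Gamma(3.0 + 9/2, 11.5 + 34.464/2) = Inv-Gamma(7.50, 28.7320).
E[σ²|data] = β/(α−1) = 28.7320/6.50 = 4.4203.

4.4203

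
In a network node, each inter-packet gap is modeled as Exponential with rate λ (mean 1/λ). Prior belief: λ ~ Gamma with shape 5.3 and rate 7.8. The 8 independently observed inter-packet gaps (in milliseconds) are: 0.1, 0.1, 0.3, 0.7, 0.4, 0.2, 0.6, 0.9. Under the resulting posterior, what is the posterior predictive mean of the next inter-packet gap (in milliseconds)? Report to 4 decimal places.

0.9024

With a Gamma(shape α, rate β) prior on the exponential rate λ, the posterior after n observations with total T = Σxᵢ is Gamma(α+n, β+T).
Sum of observations T = 3.3 milliseconds; n = 8.
Posterior: Gamma(5.3+8, 7.8+3.3) = Gamma(13.3, 11.1).
The predictive distribution for the next observation is Lomax; its mean is β/(α−1) = 11.1/12.3 = 0.9024.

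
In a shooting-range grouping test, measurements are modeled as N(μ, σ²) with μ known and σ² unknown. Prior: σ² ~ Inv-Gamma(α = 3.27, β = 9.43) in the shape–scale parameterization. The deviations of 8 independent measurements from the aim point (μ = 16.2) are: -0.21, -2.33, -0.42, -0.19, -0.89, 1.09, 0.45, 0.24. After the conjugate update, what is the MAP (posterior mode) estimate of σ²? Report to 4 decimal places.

1.6195

With known mean μ and an Inverse-Gamma(α, β) prior on σ², the Normal likelihood is conjugate: posterior is Inv-Gamma(α + n/2, β + Σ(xᵢ−μ)²/2).
Σ(xᵢ−μ)² = (-0.21)² + (-2.33)² + (-0.42)² + (-0.19)² + (-0.89)² + (1.09)² + (0.45)² + (0.24)² = 7.9258.
Posterior: Inv-Gamma(3.27 + 8/2, 9.43 + 7.9258/2) = Inv-Gamma(7.27, 13.39290).
Mode = β/(α+1) = 13.39290/8.27 = 1.6195.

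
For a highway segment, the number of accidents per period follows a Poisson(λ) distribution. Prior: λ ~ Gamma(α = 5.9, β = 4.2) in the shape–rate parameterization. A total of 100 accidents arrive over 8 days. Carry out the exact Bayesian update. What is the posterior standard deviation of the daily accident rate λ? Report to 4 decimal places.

With a Gamma(shape α, rate β) prior, the Poisson likelihood is conjugate: the posterior is Gamma(α + ΣXᵢ, β + n).
Posterior: Gamma(α+S, β+n) = Gamma(5.9+100, 4.2+8) = Gamma(105.9, 12.2).
SD = √α/β = √105.9/12.2 = 0.8435.

0.8435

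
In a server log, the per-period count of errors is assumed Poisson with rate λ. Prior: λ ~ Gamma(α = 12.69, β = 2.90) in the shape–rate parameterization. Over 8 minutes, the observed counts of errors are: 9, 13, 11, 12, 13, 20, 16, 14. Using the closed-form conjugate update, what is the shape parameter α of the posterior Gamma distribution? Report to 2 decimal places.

120.69

With a Gamma(shape α, rate β) prior, the Poisson likelihood is conjugate: the posterior is Gamma(α + ΣXᵢ, β + n).
Sum of counts S = 108 over n = 8 minutes.
Posterior: Gamma(α+S, β+n) = Gamma(12.69+108, 2.90+8) = Gamma(120.69, 10.90).
Posterior α = 120.69.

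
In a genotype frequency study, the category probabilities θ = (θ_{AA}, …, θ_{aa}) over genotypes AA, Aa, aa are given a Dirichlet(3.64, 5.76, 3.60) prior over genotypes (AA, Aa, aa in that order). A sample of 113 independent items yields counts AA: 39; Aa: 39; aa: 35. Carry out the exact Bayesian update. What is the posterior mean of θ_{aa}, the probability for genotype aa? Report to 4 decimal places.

0.3063

The Dirichlet prior is conjugate to the Multinomial likelihood: each posterior αⱼ = prior αⱼ + observed count nⱼ.
Posterior concentration: (42.64, 44.76, 38.60), total = 126.00.
E[θ_{aa}|data] = α_{aa}/Σα = 38.60/126.00 = 0.3063.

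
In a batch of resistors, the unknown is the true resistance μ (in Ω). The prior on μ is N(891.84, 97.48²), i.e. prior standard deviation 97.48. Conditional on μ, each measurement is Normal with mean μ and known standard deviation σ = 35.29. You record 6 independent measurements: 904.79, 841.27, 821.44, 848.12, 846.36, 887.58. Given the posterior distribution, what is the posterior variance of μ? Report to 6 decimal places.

203.127024

For Normal data with known variance σ², a Normal(μ₀, σ₀²) prior on μ is conjugate. Posterior precision = 1/σ₀² + n/σ²; posterior mean is the precision-weighted average of μ₀ and x̄.
σ₀² = 97.48² = 9502.3504, σ² = 35.29² = 1245.3841; σ² + n·σ₀² = 1245.3841 + 6·9502.3504 = 58259.4865.
Posterior precision = 1/σ₀² + n/σ² = 1/9502.3504 + 6/1245.3841 = (σ² + n·σ₀²)/(σ₀²σ²) = 58259.4865/(9502.3504·1245.3841); posterior variance σₙ² = σ₀²σ²/(σ² + n·σ₀²) = 9502.3504·1245.3841/58259.4865 = 203.127024.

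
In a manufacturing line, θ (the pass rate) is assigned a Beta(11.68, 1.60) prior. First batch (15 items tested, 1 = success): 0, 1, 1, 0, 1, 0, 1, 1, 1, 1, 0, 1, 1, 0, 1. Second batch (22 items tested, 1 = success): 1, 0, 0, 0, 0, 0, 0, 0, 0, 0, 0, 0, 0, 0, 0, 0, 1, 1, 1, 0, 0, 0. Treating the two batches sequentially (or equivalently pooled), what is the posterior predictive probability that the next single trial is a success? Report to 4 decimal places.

0.5107

The Beta prior is conjugate to a Binomial/Bernoulli likelihood; the update adds successes to α and failures to β.
After batch 1: Beta(11.68+10, 1.60+5) = Beta(21.68, 6.60).
After batch 2: Beta(21.68+4, 6.60+18) = Beta(25.68, 24.60).
For a single future Bernoulli trial, P(success | data) = α/(α+β) = 0.5107.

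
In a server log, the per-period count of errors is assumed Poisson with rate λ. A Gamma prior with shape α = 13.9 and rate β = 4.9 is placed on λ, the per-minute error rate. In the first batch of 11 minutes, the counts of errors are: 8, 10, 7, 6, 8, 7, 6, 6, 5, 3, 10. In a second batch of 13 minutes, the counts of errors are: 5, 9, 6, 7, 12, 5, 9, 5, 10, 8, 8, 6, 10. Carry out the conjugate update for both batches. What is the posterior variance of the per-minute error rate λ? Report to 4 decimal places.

0.2274

With a Gamma(shape α, rate β) prior, the Poisson likelihood is conjugate: the posterior is Gamma(α + ΣXᵢ, β + n).
Batch 1: sum of counts S = 76 over n = 11 minutes.
After batch 1: Gamma(α+S, β+n) = Gamma(13.9+76, 4.9+11) = Gamma(89.9, 15.9).
Batch 2: sum of counts S = 100 over n = 13 minutes.
After batch 2: Gamma(α+S, β+n) = Gamma(89.9+100, 15.9+13) = Gamma(189.9, 28.9).
Var = α/β² = 189.9/28.9² = 0.2274.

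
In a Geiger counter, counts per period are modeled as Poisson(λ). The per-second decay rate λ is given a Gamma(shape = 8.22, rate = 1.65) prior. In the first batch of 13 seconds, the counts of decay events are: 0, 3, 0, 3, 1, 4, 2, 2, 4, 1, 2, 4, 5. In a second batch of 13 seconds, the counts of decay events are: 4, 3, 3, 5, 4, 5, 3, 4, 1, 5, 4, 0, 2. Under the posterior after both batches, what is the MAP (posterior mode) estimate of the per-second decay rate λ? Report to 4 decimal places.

With a Gamma(shape α, rate β) prior, the Poisson likelihood is conjugate: the posterior is Gamma(α + ΣXᵢ, β + n).
Batch 1: sum of counts S = 31 over n = 13 seconds.
After batch 1: Gamma(α+S, β+n) = Gamma(8.22+31, 1.65+13) = Gamma(39.22, 14.65).
Batch 2: sum of counts S = 43 over n = 13 seconds.
After batch 2: Gamma(α+S, β+n) = Gamma(39.22+43, 14.65+13) = Gamma(82.22, 27.65).
Mode of Gamma(α,β) for α≥1 is (α−1)/β = 81.22/27.65 = 2.9374.

2.9374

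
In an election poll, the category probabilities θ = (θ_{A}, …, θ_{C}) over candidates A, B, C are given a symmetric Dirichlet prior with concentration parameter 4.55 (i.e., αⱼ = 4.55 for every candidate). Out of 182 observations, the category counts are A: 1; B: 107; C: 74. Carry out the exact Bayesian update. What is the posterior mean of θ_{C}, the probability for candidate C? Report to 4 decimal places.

The Dirichlet prior is conjugate to the Multinomial likelihood: each posterior αⱼ = prior αⱼ + observed count nⱼ.
Posterior concentration: (5.55, 111.55, 78.55), total = 195.65.
E[θ_{C}|data] = α_{C}/Σα = 78.55/195.65 = 0.4015.

0.4015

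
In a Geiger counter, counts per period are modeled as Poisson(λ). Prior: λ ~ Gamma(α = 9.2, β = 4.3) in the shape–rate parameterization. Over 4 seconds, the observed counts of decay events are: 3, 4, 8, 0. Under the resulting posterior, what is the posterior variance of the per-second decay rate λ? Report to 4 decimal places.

With a Gamma(shape α, rate β) prior, the Poisson likelihood is conjugate: the posterior is Gamma(α + ΣXᵢ, β + n).
Sum of counts S = 15 over n = 4 seconds.
Posterior: Gamma(α+S, β+n) = Gamma(9.2+15, 4.3+4) = Gamma(24.2, 8.3).
Var = α/β² = 24.2/8.3² = 0.3513.

0.3513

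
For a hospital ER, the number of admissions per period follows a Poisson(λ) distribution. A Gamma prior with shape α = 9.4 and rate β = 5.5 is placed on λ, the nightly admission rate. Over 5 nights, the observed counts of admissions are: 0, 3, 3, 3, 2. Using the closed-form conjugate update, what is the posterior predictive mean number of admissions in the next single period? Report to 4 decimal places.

With a Gamma(shape α, rate β) prior, the Poisson likelihood is conjugate: the posterior is Gamma(α + ΣXᵢ, β + n).
Sum of counts S = 11 over n = 5 nights.
Posterior: Gamma(α+S, β+n) = Gamma(9.4+11, 5.5+5) = Gamma(20.4, 10.5).
The predictive distribution for one future period is NegBinom with mean α/β = 1.9429.

1.9429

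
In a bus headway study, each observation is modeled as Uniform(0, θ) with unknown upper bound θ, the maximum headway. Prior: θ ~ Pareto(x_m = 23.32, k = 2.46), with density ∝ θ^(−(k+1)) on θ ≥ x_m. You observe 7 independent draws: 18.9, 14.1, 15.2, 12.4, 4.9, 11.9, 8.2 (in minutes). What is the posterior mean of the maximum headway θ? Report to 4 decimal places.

A Pareto(scale x_m, shape k) prior on the upper bound θ of Uniform(0, θ) is conjugate: posterior is Pareto(max(x_m, max xᵢ), k + n).
Sample maximum = 18.9; prior scale x_m = 23.32 → posterior scale = max = 23.32.
Posterior shape = 2.46 + 7 = 9.46.
E[θ|data] = k·x_m/(k−1) = 9.46·23.32/8.46 = 26.0765.

26.0765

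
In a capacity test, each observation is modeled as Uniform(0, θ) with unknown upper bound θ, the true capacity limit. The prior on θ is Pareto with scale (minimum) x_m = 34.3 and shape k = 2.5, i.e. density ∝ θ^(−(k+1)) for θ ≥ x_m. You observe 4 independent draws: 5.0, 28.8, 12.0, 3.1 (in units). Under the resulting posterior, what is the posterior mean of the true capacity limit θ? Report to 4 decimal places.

40.5364

A Pareto(scale x_m, shape k) prior on the upper bound θ of Uniform(0, θ) is conjugate: posterior is Pareto(max(x_m, max xᵢ), k + n).
Sample maximum = 28.8; prior scale x_m = 34.3 → posterior scale = max = 34.3.
Posterior shape = 2.5 + 4 = 6.5.
E[θ|data] = k·x_m/(k−1) = 6.5·34.3/5.5 = 40.5364.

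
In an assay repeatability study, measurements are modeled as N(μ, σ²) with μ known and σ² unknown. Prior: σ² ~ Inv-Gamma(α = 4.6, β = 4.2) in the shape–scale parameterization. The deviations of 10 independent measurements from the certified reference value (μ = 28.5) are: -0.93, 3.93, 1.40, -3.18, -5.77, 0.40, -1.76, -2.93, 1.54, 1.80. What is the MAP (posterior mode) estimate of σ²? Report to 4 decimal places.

With known mean μ and an Inverse-Gamma(α, β) prior on σ², the Normal likelihood is conjugate: posterior is Inv-Gamma(α + n/2, β + Σ(xᵢ−μ)²/2).
Σ(xᵢ−μ)² = (-0.93)² + (3.93)² + (1.40)² + (-3.18)² + (-5.77)² + (0.40)² + (-1.76)² + (-2.93)² + (1.54)² + (1.80)² = 79.1292.
Posterior: Inv-Gamma(4.6 + 10/2, 4.2 + 79.1292/2) = Inv-Gamma(9.60, 43.76460).
Mode = β/(α+1) = 43.76460/10.60 = 4.1287.

4.1287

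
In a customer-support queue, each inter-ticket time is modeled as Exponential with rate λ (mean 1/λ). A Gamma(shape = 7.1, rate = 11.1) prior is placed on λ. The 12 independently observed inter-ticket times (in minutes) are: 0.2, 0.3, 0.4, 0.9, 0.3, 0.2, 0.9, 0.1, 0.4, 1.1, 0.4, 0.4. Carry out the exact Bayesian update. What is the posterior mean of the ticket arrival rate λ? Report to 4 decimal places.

1.1437

With a Gamma(shape α, rate β) prior on the exponential rate λ, the posterior after n observations with total T = Σxᵢ is Gamma(α+n, β+T).
Sum of observations T = 5.6 minutes; n = 12.
Posterior: Gamma(7.1+12, 11.1+5.6) = Gamma(19.1, 16.7).
Posterior mean of λ = α/β = 19.1/16.7 = 1.1437.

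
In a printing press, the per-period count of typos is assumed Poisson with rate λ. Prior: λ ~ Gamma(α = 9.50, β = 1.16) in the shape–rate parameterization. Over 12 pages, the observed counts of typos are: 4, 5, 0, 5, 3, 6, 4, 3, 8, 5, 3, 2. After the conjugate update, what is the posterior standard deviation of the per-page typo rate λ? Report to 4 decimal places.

With a Gamma(shape α, rate β) prior, the Poisson likelihood is conjugate: the posterior is Gamma(α + ΣXᵢ, β + n).
Sum of counts S = 48 over n = 12 pages.
Posterior: Gamma(α+S, β+n) = Gamma(9.50+48, 1.16+12) = Gamma(57.50, 13.16).
SD = √α/β = √57.50/13.16 = 0.5762.

0.5762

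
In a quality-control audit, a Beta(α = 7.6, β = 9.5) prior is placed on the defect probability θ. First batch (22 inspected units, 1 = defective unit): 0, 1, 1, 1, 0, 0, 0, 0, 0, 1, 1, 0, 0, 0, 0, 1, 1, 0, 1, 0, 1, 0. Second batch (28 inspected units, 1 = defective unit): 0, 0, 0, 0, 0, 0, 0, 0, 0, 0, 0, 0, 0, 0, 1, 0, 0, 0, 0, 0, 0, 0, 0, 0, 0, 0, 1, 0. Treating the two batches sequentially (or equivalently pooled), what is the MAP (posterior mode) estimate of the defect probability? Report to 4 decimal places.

0.2704

The Beta prior is conjugate to a Binomial/Bernoulli likelihood; the update adds successes to α and failures to β.
After batch 1: Beta(7.6+9, 9.5+13) = Beta(16.6, 22.5).
After batch 2: Beta(16.6+2, 22.5+26) = Beta(18.6, 48.5).
Mode of Beta(a,b) for a,b>1 is (a−1)/(a+b−2) = 17.6/65.1 = 0.2704.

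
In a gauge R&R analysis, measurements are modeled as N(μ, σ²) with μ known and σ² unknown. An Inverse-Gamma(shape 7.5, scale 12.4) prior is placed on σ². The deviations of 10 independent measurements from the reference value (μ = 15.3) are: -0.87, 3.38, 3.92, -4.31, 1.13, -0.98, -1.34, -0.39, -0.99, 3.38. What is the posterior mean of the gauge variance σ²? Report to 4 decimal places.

With known mean μ and an Inverse-Gamma(α, β) prior on σ², the Normal likelihood is conjugate: posterior is Inv-Gamma(α + n/2, β + Σ(xᵢ−μ)²/2).
Σ(xᵢ−μ)² = (-0.87)² + (3.38)² + (3.92)² + (-4.31)² + (1.13)² + (-0.98)² + (-1.34)² + (-0.39)² + (-0.99)² + (3.38)² = 62.7133.
Posterior: Inv-Gamma(7.5 + 10/2, 12.4 + 62.7133/2) = Inv-Gamma(12.50, 43.75665).
E[σ²|data] = β/(α−1) = 43.75665/11.50 = 3.8049.

3.8049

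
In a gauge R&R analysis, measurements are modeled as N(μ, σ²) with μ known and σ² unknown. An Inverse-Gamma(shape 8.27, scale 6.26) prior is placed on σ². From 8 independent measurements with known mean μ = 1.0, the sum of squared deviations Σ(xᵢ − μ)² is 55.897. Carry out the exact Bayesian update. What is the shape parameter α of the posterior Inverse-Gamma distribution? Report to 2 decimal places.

12.27

With known mean μ and an Inverse-Gamma(α, β) prior on σ², the Normal likelihood is conjugate: posterior is Inv-Gamma(α + n/2, β + Σ(xᵢ−μ)²/2).
Posterior: Inv-Gamma(8.27 + 8/2, 6.26 + 55.897/2) = Inv-Gamma(12.27, 34.2085).
Posterior α = 12.27.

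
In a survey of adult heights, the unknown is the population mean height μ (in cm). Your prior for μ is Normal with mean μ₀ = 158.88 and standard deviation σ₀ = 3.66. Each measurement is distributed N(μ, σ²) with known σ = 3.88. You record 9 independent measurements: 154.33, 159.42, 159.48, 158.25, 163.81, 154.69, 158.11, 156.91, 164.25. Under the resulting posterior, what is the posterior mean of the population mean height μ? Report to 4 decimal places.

For Normal data with known variance σ², a Normal(μ₀, σ₀²) prior on μ is conjugate. Posterior precision = 1/σ₀² + n/σ²; posterior mean is the precision-weighted average of μ₀ and x̄.
Σxᵢ = 154.33 + 159.42 + 159.48 + 158.25 + 163.81 + 154.69 + 158.11 + 156.91 + 164.25 = 1429.25, so n·x̄ = 1429.25.
σ₀² = 3.66² = 13.3956, σ² = 3.88² = 15.0544; σ² + n·σ₀² = 15.0544 + 9·13.3956 = 135.6148.
Posterior mean = (μ₀/σ₀² + n·x̄/σ²)/(1/σ₀² + n/σ²) = (σ²·μ₀ + σ₀²·n·x̄)/(σ² + n·σ₀²) = (15.0544·158.88 + 13.3956·1429.25)/135.6148 = 21537.504372/135.6148 = 158.8138.

158.8138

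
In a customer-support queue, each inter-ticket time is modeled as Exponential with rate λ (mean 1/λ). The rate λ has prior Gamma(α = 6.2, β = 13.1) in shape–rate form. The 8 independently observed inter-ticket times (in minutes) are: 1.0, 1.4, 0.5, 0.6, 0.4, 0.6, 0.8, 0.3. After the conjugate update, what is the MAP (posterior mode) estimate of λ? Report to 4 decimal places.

0.7059

With a Gamma(shape α, rate β) prior on the exponential rate λ, the posterior after n observations with total T = Σxᵢ is Gamma(α+n, β+T).
Sum of observations T = 5.6 minutes; n = 8.
Posterior: Gamma(6.2+8, 13.1+5.6) = Gamma(14.2, 18.7).
Mode = (α−1)/β = 0.7059.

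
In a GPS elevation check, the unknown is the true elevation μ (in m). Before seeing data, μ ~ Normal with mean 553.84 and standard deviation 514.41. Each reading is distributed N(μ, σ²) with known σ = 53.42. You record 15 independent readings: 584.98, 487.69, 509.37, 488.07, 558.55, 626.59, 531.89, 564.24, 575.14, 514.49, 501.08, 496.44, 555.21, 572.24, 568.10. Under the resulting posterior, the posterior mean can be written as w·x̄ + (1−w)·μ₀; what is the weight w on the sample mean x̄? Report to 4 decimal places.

For Normal data with known variance σ², a Normal(μ₀, σ₀²) prior on μ is conjugate. Posterior precision = 1/σ₀² + n/σ²; posterior mean is the precision-weighted average of μ₀ and x̄.
σ₀² = 514.41² = 264617.6481, σ² = 53.42² = 2853.6964. Prior precision 1/σ₀² = 1/264617.6481; data precision n/σ² = 15/2853.6964.
w = (n/σ²)/(1/σ₀² + n/σ²) = n·σ₀²/(σ² + n·σ₀²) = 15·264617.6481/(2853.6964 + 15·264617.6481) = 3969264.7215/3972118.4179 = 0.9993.

0.9993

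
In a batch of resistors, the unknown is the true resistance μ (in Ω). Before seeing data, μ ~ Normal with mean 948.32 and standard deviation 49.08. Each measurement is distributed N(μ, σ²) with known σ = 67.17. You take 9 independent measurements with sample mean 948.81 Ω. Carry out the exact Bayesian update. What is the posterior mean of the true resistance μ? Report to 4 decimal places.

For Normal data with known variance σ², a Normal(μ₀, σ₀²) prior on μ is conjugate. Posterior precision = 1/σ₀² + n/σ²; posterior mean is the precision-weighted average of μ₀ and x̄.
n·x̄ = 9·948.81 = 8539.29.
σ₀² = 49.08² = 2408.8464, σ² = 67.17² = 4511.8089; σ² + n·σ₀² = 4511.8089 + 9·2408.8464 = 26191.4265.
Posterior mean = (μ₀/σ₀² + n·x̄/σ²)/(1/σ₀² + n/σ²) = (σ²·μ₀ + σ₀²·n·x̄)/(σ² + n·σ₀²) = (4511.8089·948.32 + 2408.8464·8539.29)/26191.4265 = 24848476.591104/26191.4265 = 948.7256.

948.7256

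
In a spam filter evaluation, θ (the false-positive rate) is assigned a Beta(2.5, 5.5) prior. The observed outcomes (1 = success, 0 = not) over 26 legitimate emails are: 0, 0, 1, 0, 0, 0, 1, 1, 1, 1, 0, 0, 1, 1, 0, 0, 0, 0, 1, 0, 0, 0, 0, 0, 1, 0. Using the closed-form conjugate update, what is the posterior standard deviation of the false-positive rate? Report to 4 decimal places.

The Beta prior is conjugate to a Binomial/Bernoulli likelihood; the update adds successes to α and failures to β.
Posterior: Beta(α+k, β+n−k) = Beta(2.5+9, 5.5+17) = Beta(11.5, 22.5).
Var = αβ/((α+β)²(α+β+1)) = 11.5·22.5/(34.0²·35.0) = 0.00639521; SD = √0.00639521 = 0.0800.

0.0800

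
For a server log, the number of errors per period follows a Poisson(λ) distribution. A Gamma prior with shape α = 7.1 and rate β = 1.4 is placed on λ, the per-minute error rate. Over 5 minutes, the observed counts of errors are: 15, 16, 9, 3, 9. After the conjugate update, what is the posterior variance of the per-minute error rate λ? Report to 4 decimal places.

1.4429

With a Gamma(shape α, rate β) prior, the Poisson likelihood is conjugate: the posterior is Gamma(α + ΣXᵢ, β + n).
Sum of counts S = 52 over n = 5 minutes.
Posterior: Gamma(α+S, β+n) = Gamma(7.1+52, 1.4+5) = Gamma(59.1, 6.4).
Var = α/β² = 59.1/6.4² = 1.4429.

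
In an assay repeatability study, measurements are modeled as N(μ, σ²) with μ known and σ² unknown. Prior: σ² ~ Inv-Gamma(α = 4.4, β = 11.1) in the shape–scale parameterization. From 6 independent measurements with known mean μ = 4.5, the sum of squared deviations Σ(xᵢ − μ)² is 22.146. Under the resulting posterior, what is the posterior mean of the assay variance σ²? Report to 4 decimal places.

3.4645

With known mean μ and an Inverse-Gamma(α, β) prior on σ², the Normal likelihood is conjugate: posterior is Inv-Gamma(α + n/2, β + Σ(xᵢ−μ)²/2).
Posterior: Inv-Gamma(4.4 + 6/2, 11.1 + 22.146/2) = Inv-Gamma(7.40, 22.1730).
E[σ²|data] = β/(α−1) = 22.1730/6.40 = 3.4645.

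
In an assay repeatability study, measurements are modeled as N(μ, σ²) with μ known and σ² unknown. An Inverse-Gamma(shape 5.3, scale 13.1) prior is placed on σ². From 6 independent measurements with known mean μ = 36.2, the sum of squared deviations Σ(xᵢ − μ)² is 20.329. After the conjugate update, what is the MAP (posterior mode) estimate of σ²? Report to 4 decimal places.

2.5016

With known mean μ and an Inverse-Gamma(α, β) prior on σ², the Normal likelihood is conjugate: posterior is Inv-Gamma(α + n/2, β + Σ(xᵢ−μ)²/2).
Posterior: Inv-Gamma(5.3 + 6/2, 13.1 + 20.329/2) = Inv-Gamma(8.30, 23.2645).
Mode = β/(α+1) = 23.2645/9.30 = 2.5016.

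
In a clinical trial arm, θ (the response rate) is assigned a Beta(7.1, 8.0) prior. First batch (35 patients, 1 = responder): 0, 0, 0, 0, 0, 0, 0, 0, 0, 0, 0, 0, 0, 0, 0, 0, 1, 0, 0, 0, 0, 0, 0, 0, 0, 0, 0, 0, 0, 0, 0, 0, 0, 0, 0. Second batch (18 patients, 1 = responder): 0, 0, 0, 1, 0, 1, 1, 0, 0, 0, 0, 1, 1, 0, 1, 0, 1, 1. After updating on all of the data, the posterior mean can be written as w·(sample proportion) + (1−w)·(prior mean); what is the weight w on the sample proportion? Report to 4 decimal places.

The Beta prior is conjugate to a Binomial/Bernoulli likelihood; the update adds successes to α and failures to β.
Total number of patients: n = 35 + 18 = 53.
Posterior mean = (α₀+k)/(α₀+β₀+n) = [n/(α₀+β₀+n)]·(k/n) + [(α₀+β₀)/(α₀+β₀+n)]·α₀/(α₀+β₀), so only n and the prior enter the weight.
The weight on the data is w = n/(α₀+β₀+n) = 53/(7.1+8.0+53) = 53/68.1 = 0.7783.

0.7783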